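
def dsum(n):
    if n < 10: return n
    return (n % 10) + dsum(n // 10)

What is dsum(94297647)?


dsum(94297647) = 7 + dsum(9429764)
dsum(9429764) = 4 + dsum(942976)
dsum(942976) = 6 + dsum(94297)
dsum(94297) = 7 + dsum(9429)
dsum(9429) = 9 + dsum(942)
dsum(942) = 2 + dsum(94)
dsum(94) = 4 + dsum(9)
dsum(9) = 9  (base case)
Total: 7 + 4 + 6 + 7 + 9 + 2 + 4 + 9 = 48

48


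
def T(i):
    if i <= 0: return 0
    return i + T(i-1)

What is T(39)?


T(39)
= 39 + 38 + 37 + 36 + 35 + 34 + 33 + 32 + 31 + 30 + 29 + 28 + 27 + 26 + 25 + 24 + 23 + 22 + 21 + 20 + 19 + 18 + 17 + 16 + 15 + 14 + 13 + 12 + 11 + 10 + 9 + 8 + 7 + 6 + 5 + 4 + 3 + 2 + 1 + T(0)
= 39 + 38 + 37 + 36 + 35 + 34 + 33 + 32 + 31 + 30 + 29 + 28 + 27 + 26 + 25 + 24 + 23 + 22 + 21 + 20 + 19 + 18 + 17 + 16 + 15 + 14 + 13 + 12 + 11 + 10 + 9 + 8 + 7 + 6 + 5 + 4 + 3 + 2 + 1 + 0
= 780

780


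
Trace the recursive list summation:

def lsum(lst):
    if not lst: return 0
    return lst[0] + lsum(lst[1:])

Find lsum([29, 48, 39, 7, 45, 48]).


lsum([29, 48, 39, 7, 45, 48]) = 29 + lsum([48, 39, 7, 45, 48])
lsum([48, 39, 7, 45, 48]) = 48 + lsum([39, 7, 45, 48])
lsum([39, 7, 45, 48]) = 39 + lsum([7, 45, 48])
lsum([7, 45, 48]) = 7 + lsum([45, 48])
lsum([45, 48]) = 45 + lsum([48])
lsum([48]) = 48 + lsum([])
lsum([]) = 0  (base case)
Total: 29 + 48 + 39 + 7 + 45 + 48 + 0 = 216

216


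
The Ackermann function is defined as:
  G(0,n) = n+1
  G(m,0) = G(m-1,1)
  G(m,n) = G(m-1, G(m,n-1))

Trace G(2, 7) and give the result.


G(2, 7) = G(1, G(2, 6))
  G(2, 6) = G(1, G(2, 5))
    G(2, 5) = G(1, G(2, 4))
      G(2, 4) = G(1, G(2, 3))
        G(2, 3) = G(1, G(2, 2))
          G(2, 2) = G(1, G(2, 1))
          G(2, 1) = G(1, G(2, 0))
          G(2, 0) = G(1, 1)
          G(1, 1) = G(0, G(1, 0))
          G(1, 0) = G(0, 1)
          G(0, 1) = 2
            = G(0, 2)
          G(0, 2) = 3
            = G(1, 3)
          G(1, 3) = G(0, G(1, 2))
          G(1, 2) = G(0, G(1, 1))
          G(1, 1) = G(0, G(1, 0))
          G(1, 0) = G(0, 1)
          G(0, 1) = 2
            = G(0, 2)
          G(0, 2) = 3
            = G(0, 3)
          G(0, 3) = 4
            = G(0, 4)
          G(0, 4) = 5
... (trace truncated)
Result: G(2, 7) = 17

17


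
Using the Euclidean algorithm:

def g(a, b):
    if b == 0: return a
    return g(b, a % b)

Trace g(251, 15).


g(251, 15) = g(15, 11)
g(15, 11) = g(11, 4)
g(11, 4) = g(4, 3)
g(4, 3) = g(3, 1)
g(3, 1) = g(1, 0)
g(1, 0) = 1  (base case)

1


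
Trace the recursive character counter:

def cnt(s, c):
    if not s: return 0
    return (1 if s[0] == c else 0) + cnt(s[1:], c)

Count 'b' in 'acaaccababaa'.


s[0]='a' != 'b' -> 0
s[0]='c' != 'b' -> 0
s[0]='a' != 'b' -> 0
s[0]='a' != 'b' -> 0
s[0]='c' != 'b' -> 0
s[0]='c' != 'b' -> 0
s[0]='a' != 'b' -> 0
s[0]='b' == 'b' -> 1
s[0]='a' != 'b' -> 0
s[0]='b' == 'b' -> 1
s[0]='a' != 'b' -> 0
s[0]='a' != 'b' -> 0
Sum: 0 + 0 + 0 + 0 + 0 + 0 + 0 + 1 + 0 + 1 + 0 + 0 = 2

2


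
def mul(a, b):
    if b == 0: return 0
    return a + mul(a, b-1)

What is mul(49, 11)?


mul(49, 11) = 49 + mul(49, 10)
mul(49, 10) = 49 + mul(49, 9)
mul(49, 9) = 49 + mul(49, 8)
mul(49, 8) = 49 + mul(49, 7)
mul(49, 7) = 49 + mul(49, 6)
mul(49, 6) = 49 + mul(49, 5)
mul(49, 5) = 49 + mul(49, 4)
mul(49, 4) = 49 + mul(49, 3)
mul(49, 3) = 49 + mul(49, 2)
mul(49, 2) = 49 + mul(49, 1)
mul(49, 1) = 49 + mul(49, 0)
mul(49, 0) = 0  (base case)
Total: 49 + 49 + 49 + 49 + 49 + 49 + 49 + 49 + 49 + 49 + 49 + 0 = 539

539


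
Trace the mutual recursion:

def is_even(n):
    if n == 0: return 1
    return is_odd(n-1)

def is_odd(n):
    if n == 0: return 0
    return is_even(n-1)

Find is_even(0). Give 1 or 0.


is_even(0) = 1  (base case)
Result: 1

1


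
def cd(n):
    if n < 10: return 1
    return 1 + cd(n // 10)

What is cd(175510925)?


cd(175510925) = 1 + cd(17551092)
cd(17551092) = 1 + cd(1755109)
cd(1755109) = 1 + cd(175510)
cd(175510) = 1 + cd(17551)
cd(17551) = 1 + cd(1755)
cd(1755) = 1 + cd(175)
cd(175) = 1 + cd(17)
cd(17) = 1 + cd(1)
cd(1) = 1  (base case: 1 < 10)
Unwinding: 1 + 1 + 1 + 1 + 1 + 1 + 1 + 1 + 1 = 9

9


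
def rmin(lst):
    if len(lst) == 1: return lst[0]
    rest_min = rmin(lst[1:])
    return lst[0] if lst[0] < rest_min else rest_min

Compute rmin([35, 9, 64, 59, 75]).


rmin([35, 9, 64, 59, 75]): compare 35 with rmin([9, 64, 59, 75])
rmin([9, 64, 59, 75]): compare 9 with rmin([64, 59, 75])
rmin([64, 59, 75]): compare 64 with rmin([59, 75])
rmin([59, 75]): compare 59 with rmin([75])
rmin([75]) = 75  (base case)
Compare 59 with 75 -> 59
Compare 64 with 59 -> 59
Compare 9 with 59 -> 9
Compare 35 with 9 -> 9

9


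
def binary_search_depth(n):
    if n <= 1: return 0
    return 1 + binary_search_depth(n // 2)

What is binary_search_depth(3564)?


3564 / 2 = 1782
1782 / 2 = 891
891 / 2 = 445
445 / 2 = 222
222 / 2 = 111
111 / 2 = 55
55 / 2 = 27
27 / 2 = 13
13 / 2 = 6
6 / 2 = 3
3 / 2 = 1
Reached 1 after 11 halvings

11


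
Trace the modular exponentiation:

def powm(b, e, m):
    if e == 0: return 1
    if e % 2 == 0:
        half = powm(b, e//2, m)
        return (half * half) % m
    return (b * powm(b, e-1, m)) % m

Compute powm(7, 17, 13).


powm(7, 17, 13): e is odd, compute powm(7, 16, 13)
  powm(7, 16, 13): e is even, compute powm(7, 8, 13)
    powm(7, 8, 13): e is even, compute powm(7, 4, 13)
      powm(7, 4, 13): e is even, compute powm(7, 2, 13)
        powm(7, 2, 13): e is even, compute powm(7, 1, 13)
          powm(7, 1, 13): e is odd, compute powm(7, 0, 13)
          powm(7, 0, 13) = 1
          (7 * 1) % 13 = 7
        half=7, (7*7) % 13 = 10
      half=10, (10*10) % 13 = 9
    half=9, (9*9) % 13 = 3
  half=3, (3*3) % 13 = 9
(7 * 9) % 13 = 11

11


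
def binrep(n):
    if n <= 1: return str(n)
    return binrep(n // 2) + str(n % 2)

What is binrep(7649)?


binrep(7649) = binrep(3824) + '1'
binrep(3824) = binrep(1912) + '0'
binrep(1912) = binrep(956) + '0'
binrep(956) = binrep(478) + '0'
binrep(478) = binrep(239) + '0'
binrep(239) = binrep(119) + '1'
binrep(119) = binrep(59) + '1'
binrep(59) = binrep(29) + '1'
binrep(29) = binrep(14) + '1'
binrep(14) = binrep(7) + '0'
binrep(7) = binrep(3) + '1'
binrep(3) = binrep(1) + '1'
binrep(1) = '1'  (base case)
Concatenating: '1' + '1' + '1' + '0' + '1' + '1' + '1' + '1' + '0' + '0' + '0' + '0' + '1' = '1110111100001'

1110111100001


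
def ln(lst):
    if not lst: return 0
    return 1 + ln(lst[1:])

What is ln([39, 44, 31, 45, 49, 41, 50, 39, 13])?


ln([39, 44, 31, 45, 49, 41, 50, 39, 13]) = 1 + ln([44, 31, 45, 49, 41, 50, 39, 13])
ln([44, 31, 45, 49, 41, 50, 39, 13]) = 1 + ln([31, 45, 49, 41, 50, 39, 13])
ln([31, 45, 49, 41, 50, 39, 13]) = 1 + ln([45, 49, 41, 50, 39, 13])
ln([45, 49, 41, 50, 39, 13]) = 1 + ln([49, 41, 50, 39, 13])
ln([49, 41, 50, 39, 13]) = 1 + ln([41, 50, 39, 13])
ln([41, 50, 39, 13]) = 1 + ln([50, 39, 13])
ln([50, 39, 13]) = 1 + ln([39, 13])
ln([39, 13]) = 1 + ln([13])
ln([13]) = 1 + ln([])
ln([]) = 0  (base case)
Unwinding: 1 + 1 + 1 + 1 + 1 + 1 + 1 + 1 + 1 + 0 = 9

9


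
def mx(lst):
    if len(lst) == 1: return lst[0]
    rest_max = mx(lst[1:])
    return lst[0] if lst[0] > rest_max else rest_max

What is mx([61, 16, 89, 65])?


mx([61, 16, 89, 65]): compare 61 with mx([16, 89, 65])
mx([16, 89, 65]): compare 16 with mx([89, 65])
mx([89, 65]): compare 89 with mx([65])
mx([65]) = 65  (base case)
Compare 89 with 65 -> 89
Compare 16 with 89 -> 89
Compare 61 with 89 -> 89

89


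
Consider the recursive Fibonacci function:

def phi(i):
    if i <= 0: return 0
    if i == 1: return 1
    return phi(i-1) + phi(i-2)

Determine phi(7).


Computing phi(7) bottom-up:
phi(0) = 0
phi(1) = 1
phi(2) = phi(1) + phi(0) = 1 + 0 = 1
phi(3) = phi(2) + phi(1) = 1 + 1 = 2
phi(4) = phi(3) + phi(2) = 2 + 1 = 3
phi(5) = phi(4) + phi(3) = 3 + 2 = 5
phi(6) = phi(5) + phi(4) = 5 + 3 = 8
phi(7) = phi(6) + phi(5) = 8 + 5 = 13

13


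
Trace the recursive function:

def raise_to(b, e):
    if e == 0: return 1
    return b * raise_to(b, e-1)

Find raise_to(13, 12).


raise_to(13, 12)
= 13 * raise_to(13, 11)
= 13 * 13 * raise_to(13, 10)
= 13 * 13 * 13 * raise_to(13, 9)
= 13 * 13 * 13 * 13 * raise_to(13, 8)
= 13 * 13 * 13 * 13 * 13 * raise_to(13, 7)
= 13 * 13 * 13 * 13 * 13 * 13 * raise_to(13, 6)
= 13 * 13 * 13 * 13 * 13 * 13 * 13 * raise_to(13, 5)
= 13 * 13 * 13 * 13 * 13 * 13 * 13 * 13 * raise_to(13, 4)
= 13 * 13 * 13 * 13 * 13 * 13 * 13 * 13 * 13 * raise_to(13, 3)
= 13 * 13 * 13 * 13 * 13 * 13 * 13 * 13 * 13 * 13 * raise_to(13, 2)
= 13 * 13 * 13 * 13 * 13 * 13 * 13 * 13 * 13 * 13 * 13 * raise_to(13, 1)
= 13 * 13 * 13 * 13 * 13 * 13 * 13 * 13 * 13 * 13 * 13 * 13 * raise_to(13, 0)
= 13 * 13 * 13 * 13 * 13 * 13 * 13 * 13 * 13 * 13 * 13 * 13 * 1
= 23298085122481

23298085122481


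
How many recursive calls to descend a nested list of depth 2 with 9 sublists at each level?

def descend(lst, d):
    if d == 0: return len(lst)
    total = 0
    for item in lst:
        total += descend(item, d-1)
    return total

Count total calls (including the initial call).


At depth 0 (root): 1 call
At depth 1: each of 1 parents calls descend on 9 children = 9 calls
At depth 2: each of 9 parents calls descend on 9 children = 81 calls
Total: 1 + 9 + 81 = 91

91


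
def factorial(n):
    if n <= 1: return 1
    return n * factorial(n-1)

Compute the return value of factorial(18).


factorial(18)
= 18 * factorial(17)
= 18 * 17 * factorial(16)
= 18 * 17 * 16 * factorial(15)
= 18 * 17 * 16 * 15 * factorial(14)
= 18 * 17 * 16 * 15 * 14 * factorial(13)
= 18 * 17 * 16 * 15 * 14 * 13 * factorial(12)
= 18 * 17 * 16 * 15 * 14 * 13 * 12 * factorial(11)
= 18 * 17 * 16 * 15 * 14 * 13 * 12 * 11 * factorial(10)
= 18 * 17 * 16 * 15 * 14 * 13 * 12 * 11 * 10 * factorial(9)
= 18 * 17 * 16 * 15 * 14 * 13 * 12 * 11 * 10 * 9 * factorial(8)
= 18 * 17 * 16 * 15 * 14 * 13 * 12 * 11 * 10 * 9 * 8 * factorial(7)
= 18 * 17 * 16 * 15 * 14 * 13 * 12 * 11 * 10 * 9 * 8 * 7 * factorial(6)
= 18 * 17 * 16 * 15 * 14 * 13 * 12 * 11 * 10 * 9 * 8 * 7 * 6 * factorial(5)
= 18 * 17 * 16 * 15 * 14 * 13 * 12 * 11 * 10 * 9 * 8 * 7 * 6 * 5 * factorial(4)
= 18 * 17 * 16 * 15 * 14 * 13 * 12 * 11 * 10 * 9 * 8 * 7 * 6 * 5 * 4 * factorial(3)
= 18 * 17 * 16 * 15 * 14 * 13 * 12 * 11 * 10 * 9 * 8 * 7 * 6 * 5 * 4 * 3 * factorial(2)
= 18 * 17 * 16 * 15 * 14 * 13 * 12 * 11 * 10 * 9 * 8 * 7 * 6 * 5 * 4 * 3 * 2 * factorial(1)
= 18 * 17 * 16 * 15 * 14 * 13 * 12 * 11 * 10 * 9 * 8 * 7 * 6 * 5 * 4 * 3 * 2 * 1
= 6402373705728000

6402373705728000


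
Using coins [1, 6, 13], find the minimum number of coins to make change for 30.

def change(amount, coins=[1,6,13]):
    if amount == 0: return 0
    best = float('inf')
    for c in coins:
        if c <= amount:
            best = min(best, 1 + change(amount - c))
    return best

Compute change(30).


Building up with DP:
change(0) = 0
change(1) = min(1+change(0)=1+0=1) = 1
change(2) = min(1+change(1)=1+1=2) = 2
change(3) = min(1+change(2)=1+2=3) = 3
change(4) = min(1+change(3)=1+3=4) = 4
change(5) = min(1+change(4)=1+4=5) = 5
change(6) = min(1+change(5)=1+5=6, 1+change(0)=1+0=1) = 1
change(7) = min(1+change(6)=1+1=2, 1+change(1)=1+1=2) = 2
change(8) = min(1+change(7)=1+2=3, 1+change(2)=1+2=3) = 3
change(9) = min(1+change(8)=1+3=4, 1+change(3)=1+3=4) = 4
change(10) = min(1+change(9)=1+4=5, 1+change(4)=1+4=5) = 5
change(11) = min(1+change(10)=1+5=6, 1+change(5)=1+5=6) = 6
change(12) = min(1+change(11)=1+6=7, 1+change(6)=1+1=2) = 2
change(13) = min(1+change(12)=1+2=3, 1+change(7)=1+2=3, 1+change(0)=1+0=1) = 1
change(14) = min(1+change(13)=1+1=2, 1+change(8)=1+3=4, 1+change(1)=1+1=2) = 2
change(15) = min(1+change(14)=1+2=3, 1+change(9)=1+4=5, 1+change(2)=1+2=3) = 3
change(16) = min(1+change(15)=1+3=4, 1+change(10)=1+5=6, 1+change(3)=1+3=4) = 4
change(17) = min(1+change(16)=1+4=5, 1+change(11)=1+6=7, 1+change(4)=1+4=5) = 5
change(18) = min(1+change(17)=1+5=6, 1+change(12)=1+2=3, 1+change(5)=1+5=6) = 3
change(19) = min(1+change(18)=1+3=4, 1+change(13)=1+1=2, 1+change(6)=1+1=2) = 2
change(20) = min(1+change(19)=1+2=3, 1+change(14)=1+2=3, 1+change(7)=1+2=3) = 3
change(21) = min(1+change(20)=1+3=4, 1+change(15)=1+3=4, 1+change(8)=1+3=4) = 4
change(22) = min(1+change(21)=1+4=5, 1+change(16)=1+4=5, 1+change(9)=1+4=5) = 5
change(23) = min(1+change(22)=1+5=6, 1+change(17)=1+5=6, 1+change(10)=1+5=6) = 6
change(24) = min(1+change(23)=1+6=7, 1+change(18)=1+3=4, 1+change(11)=1+6=7) = 4
change(25) = min(1+change(24)=1+4=5, 1+change(19)=1+2=3, 1+change(12)=1+2=3) = 3
change(26) = min(1+change(25)=1+3=4, 1+change(20)=1+3=4, 1+change(13)=1+1=2) = 2
change(27) = min(1+change(26)=1+2=3, 1+change(21)=1+4=5, 1+change(14)=1+2=3) = 3
change(28) = min(1+change(27)=1+3=4, 1+change(22)=1+5=6, 1+change(15)=1+3=4) = 4
change(29) = min(1+change(28)=1+4=5, 1+change(23)=1+6=7, 1+change(16)=1+4=5) = 5
change(30) = min(1+change(29)=1+5=6, 1+change(24)=1+4=5, 1+change(17)=1+5=6) = 5

5


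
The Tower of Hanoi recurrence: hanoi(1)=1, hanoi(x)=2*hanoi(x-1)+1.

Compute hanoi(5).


hanoi(5) = 2 * hanoi(4) + 1
hanoi(4) = 2 * hanoi(3) + 1
hanoi(3) = 2 * hanoi(2) + 1
hanoi(2) = 2 * hanoi(1) + 1
hanoi(1) = 1  (base case)
hanoi(2) = 2 * 1 + 1 = 3
hanoi(3) = 2 * 3 + 1 = 7
hanoi(4) = 2 * 7 + 1 = 15
hanoi(5) = 2 * 15 + 1 = 31

31


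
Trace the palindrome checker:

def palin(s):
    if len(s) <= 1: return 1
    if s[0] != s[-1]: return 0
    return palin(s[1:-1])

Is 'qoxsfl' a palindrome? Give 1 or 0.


palin('qoxsfl'): s[0]='q' != s[-1]='l' -> return 0
Result: 0 (not a palindrome)

0


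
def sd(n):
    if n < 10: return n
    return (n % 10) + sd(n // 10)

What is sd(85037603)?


sd(85037603) = 3 + sd(8503760)
sd(8503760) = 0 + sd(850376)
sd(850376) = 6 + sd(85037)
sd(85037) = 7 + sd(8503)
sd(8503) = 3 + sd(850)
sd(850) = 0 + sd(85)
sd(85) = 5 + sd(8)
sd(8) = 8  (base case)
Total: 3 + 0 + 6 + 7 + 3 + 0 + 5 + 8 = 32

32


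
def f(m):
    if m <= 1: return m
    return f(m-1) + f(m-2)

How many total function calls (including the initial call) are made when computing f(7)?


Let C(n) = total calls for f(n)
C(0) = 1, C(1) = 1
C(2) = 1 + C(1) + C(0) = 1 + 1 + 1 = 3
C(3) = 1 + C(2) + C(1) = 1 + 3 + 1 = 5
C(4) = 1 + C(3) + C(2) = 1 + 5 + 3 = 9
C(5) = 1 + C(4) + C(3) = 1 + 9 + 5 = 15
C(6) = 1 + C(5) + C(4) = 1 + 15 + 9 = 25
C(7) = 1 + C(6) + C(5) = 1 + 25 + 15 = 41

41


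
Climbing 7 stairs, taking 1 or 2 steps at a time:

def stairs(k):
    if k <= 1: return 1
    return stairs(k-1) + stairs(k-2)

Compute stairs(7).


Building up from base cases:
stairs(0) = 1
stairs(1) = 1
stairs(2) = stairs(1) + stairs(0) = 1 + 1 = 2
stairs(3) = stairs(2) + stairs(1) = 2 + 1 = 3
stairs(4) = stairs(3) + stairs(2) = 3 + 2 = 5
stairs(5) = stairs(4) + stairs(3) = 5 + 3 = 8
stairs(6) = stairs(5) + stairs(4) = 8 + 5 = 13
stairs(7) = stairs(6) + stairs(5) = 13 + 8 = 21

21


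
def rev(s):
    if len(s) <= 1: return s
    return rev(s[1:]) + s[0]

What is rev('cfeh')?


rev('cfeh') = rev('feh') + 'c'
rev('feh') = rev('eh') + 'f'
rev('eh') = rev('h') + 'e'
rev('h') = 'h'  (base case)
Concatenating: 'h' + 'e' + 'f' + 'c' = 'hefc'

hefc


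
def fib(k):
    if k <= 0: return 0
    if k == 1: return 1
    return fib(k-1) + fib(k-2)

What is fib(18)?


Computing fib(18) bottom-up:
fib(0) = 0
fib(1) = 1
fib(2) = fib(1) + fib(0) = 1 + 0 = 1
fib(3) = fib(2) + fib(1) = 1 + 1 = 2
fib(4) = fib(3) + fib(2) = 2 + 1 = 3
fib(5) = fib(4) + fib(3) = 3 + 2 = 5
fib(6) = fib(5) + fib(4) = 5 + 3 = 8
fib(7) = fib(6) + fib(5) = 8 + 5 = 13
fib(8) = fib(7) + fib(6) = 13 + 8 = 21
fib(9) = fib(8) + fib(7) = 21 + 13 = 34
fib(10) = fib(9) + fib(8) = 34 + 21 = 55
fib(11) = fib(10) + fib(9) = 55 + 34 = 89
fib(12) = fib(11) + fib(10) = 89 + 55 = 144
fib(13) = fib(12) + fib(11) = 144 + 89 = 233
fib(14) = fib(13) + fib(12) = 233 + 144 = 377
fib(15) = fib(14) + fib(13) = 377 + 233 = 610
fib(16) = fib(15) + fib(14) = 610 + 377 = 987
fib(17) = fib(16) + fib(15) = 987 + 610 = 1597
fib(18) = fib(17) + fib(16) = 1597 + 987 = 2584

2584


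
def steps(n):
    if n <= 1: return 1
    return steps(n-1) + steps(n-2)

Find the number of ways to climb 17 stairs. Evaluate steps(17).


Building up from base cases:
steps(0) = 1
steps(1) = 1
steps(2) = steps(1) + steps(0) = 1 + 1 = 2
steps(3) = steps(2) + steps(1) = 2 + 1 = 3
steps(4) = steps(3) + steps(2) = 3 + 2 = 5
steps(5) = steps(4) + steps(3) = 5 + 3 = 8
steps(6) = steps(5) + steps(4) = 8 + 5 = 13
steps(7) = steps(6) + steps(5) = 13 + 8 = 21
steps(8) = steps(7) + steps(6) = 21 + 13 = 34
steps(9) = steps(8) + steps(7) = 34 + 21 = 55
steps(10) = steps(9) + steps(8) = 55 + 34 = 89
steps(11) = steps(10) + steps(9) = 89 + 55 = 144
steps(12) = steps(11) + steps(10) = 144 + 89 = 233
steps(13) = steps(12) + steps(11) = 233 + 144 = 377
steps(14) = steps(13) + steps(12) = 377 + 233 = 610
steps(15) = steps(14) + steps(13) = 610 + 377 = 987
steps(16) = steps(15) + steps(14) = 987 + 610 = 1597
steps(17) = steps(16) + steps(15) = 1597 + 987 = 2584

2584


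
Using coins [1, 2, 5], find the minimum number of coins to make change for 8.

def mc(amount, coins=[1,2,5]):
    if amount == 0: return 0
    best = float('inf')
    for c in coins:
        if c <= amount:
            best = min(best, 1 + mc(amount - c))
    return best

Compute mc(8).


Building up with DP:
mc(0) = 0
mc(1) = min(1+mc(0)=1+0=1) = 1
mc(2) = min(1+mc(1)=1+1=2, 1+mc(0)=1+0=1) = 1
mc(3) = min(1+mc(2)=1+1=2, 1+mc(1)=1+1=2) = 2
mc(4) = min(1+mc(3)=1+2=3, 1+mc(2)=1+1=2) = 2
mc(5) = min(1+mc(4)=1+2=3, 1+mc(3)=1+2=3, 1+mc(0)=1+0=1) = 1
mc(6) = min(1+mc(5)=1+1=2, 1+mc(4)=1+2=3, 1+mc(1)=1+1=2) = 2
mc(7) = min(1+mc(6)=1+2=3, 1+mc(5)=1+1=2, 1+mc(2)=1+1=2) = 2
mc(8) = min(1+mc(7)=1+2=3, 1+mc(6)=1+2=3, 1+mc(3)=1+2=3) = 3

3


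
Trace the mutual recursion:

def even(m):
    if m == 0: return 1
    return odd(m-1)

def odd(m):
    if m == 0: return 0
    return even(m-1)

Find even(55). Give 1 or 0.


even(55) = odd(54)
odd(54) = even(53)
even(53) = odd(52)
odd(52) = even(51)
even(51) = odd(50)
odd(50) = even(49)
even(49) = odd(48)
odd(48) = even(47)
even(47) = odd(46)
odd(46) = even(45)
even(45) = odd(44)
odd(44) = even(43)
even(43) = odd(42)
odd(42) = even(41)
even(41) = odd(40)
odd(40) = even(39)
even(39) = odd(38)
odd(38) = even(37)
even(37) = odd(36)
odd(36) = even(35)
even(35) = odd(34)
odd(34) = even(33)
even(33) = odd(32)
odd(32) = even(31)
even(31) = odd(30)
odd(30) = even(29)
even(29) = odd(28)
odd(28) = even(27)
even(27) = odd(26)
odd(26) = even(25)
even(25) = odd(24)
odd(24) = even(23)
even(23) = odd(22)
odd(22) = even(21)
even(21) = odd(20)
odd(20) = even(19)
even(19) = odd(18)
odd(18) = even(17)
even(17) = odd(16)
odd(16) = even(15)
even(15) = odd(14)
odd(14) = even(13)
even(13) = odd(12)
odd(12) = even(11)
even(11) = odd(10)
odd(10) = even(9)
even(9) = odd(8)
odd(8) = even(7)
even(7) = odd(6)
odd(6) = even(5)
even(5) = odd(4)
odd(4) = even(3)
even(3) = odd(2)
odd(2) = even(1)
even(1) = odd(0)
odd(0) = 0  (base case)
Result: 0

0


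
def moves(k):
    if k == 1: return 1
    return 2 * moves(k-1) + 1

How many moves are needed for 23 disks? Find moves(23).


moves(23) = 2 * moves(22) + 1
moves(22) = 2 * moves(21) + 1
moves(21) = 2 * moves(20) + 1
moves(20) = 2 * moves(19) + 1
moves(19) = 2 * moves(18) + 1
moves(18) = 2 * moves(17) + 1
moves(17) = 2 * moves(16) + 1
moves(16) = 2 * moves(15) + 1
moves(15) = 2 * moves(14) + 1
moves(14) = 2 * moves(13) + 1
moves(13) = 2 * moves(12) + 1
moves(12) = 2 * moves(11) + 1
moves(11) = 2 * moves(10) + 1
moves(10) = 2 * moves(9) + 1
moves(9) = 2 * moves(8) + 1
moves(8) = 2 * moves(7) + 1
moves(7) = 2 * moves(6) + 1
moves(6) = 2 * moves(5) + 1
moves(5) = 2 * moves(4) + 1
moves(4) = 2 * moves(3) + 1
moves(3) = 2 * moves(2) + 1
moves(2) = 2 * moves(1) + 1
moves(1) = 1  (base case)
moves(2) = 2 * 1 + 1 = 3
moves(3) = 2 * 3 + 1 = 7
moves(4) = 2 * 7 + 1 = 15
moves(5) = 2 * 15 + 1 = 31
moves(6) = 2 * 31 + 1 = 63
moves(7) = 2 * 63 + 1 = 127
moves(8) = 2 * 127 + 1 = 255
moves(9) = 2 * 255 + 1 = 511
moves(10) = 2 * 511 + 1 = 1023
moves(11) = 2 * 1023 + 1 = 2047
moves(12) = 2 * 2047 + 1 = 4095
moves(13) = 2 * 4095 + 1 = 8191
moves(14) = 2 * 8191 + 1 = 16383
moves(15) = 2 * 16383 + 1 = 32767
moves(16) = 2 * 32767 + 1 = 65535
moves(17) = 2 * 65535 + 1 = 131071
moves(18) = 2 * 131071 + 1 = 262143
moves(19) = 2 * 262143 + 1 = 524287
moves(20) = 2 * 524287 + 1 = 1048575
moves(21) = 2 * 1048575 + 1 = 2097151
moves(22) = 2 * 2097151 + 1 = 4194303
moves(23) = 2 * 4194303 + 1 = 8388607

8388607


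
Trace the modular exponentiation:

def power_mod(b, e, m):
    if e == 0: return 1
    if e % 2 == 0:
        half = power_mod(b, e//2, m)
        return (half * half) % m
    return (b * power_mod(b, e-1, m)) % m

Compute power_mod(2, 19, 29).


power_mod(2, 19, 29): e is odd, compute power_mod(2, 18, 29)
  power_mod(2, 18, 29): e is even, compute power_mod(2, 9, 29)
    power_mod(2, 9, 29): e is odd, compute power_mod(2, 8, 29)
      power_mod(2, 8, 29): e is even, compute power_mod(2, 4, 29)
        power_mod(2, 4, 29): e is even, compute power_mod(2, 2, 29)
          power_mod(2, 2, 29): e is even, compute power_mod(2, 1, 29)
          power_mod(2, 1, 29): e is odd, compute power_mod(2, 0, 29)
          power_mod(2, 0, 29) = 1
          (2 * 1) % 29 = 2
          half=2, (2*2) % 29 = 4
        half=4, (4*4) % 29 = 16
      half=16, (16*16) % 29 = 24
    (2 * 24) % 29 = 19
  half=19, (19*19) % 29 = 13
(2 * 13) % 29 = 26

26


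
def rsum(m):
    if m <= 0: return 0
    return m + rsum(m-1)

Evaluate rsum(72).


rsum(72)
= 72 + 71 + 70 + 69 + 68 + 67 + 66 + 65 + 64 + 63 + 62 + 61 + 60 + 59 + 58 + 57 + 56 + 55 + 54 + 53 + 52 + 51 + 50 + 49 + 48 + 47 + 46 + 45 + 44 + 43 + 42 + 41 + 40 + 39 + 38 + 37 + 36 + 35 + 34 + 33 + 32 + 31 + 30 + 29 + 28 + 27 + 26 + 25 + 24 + 23 + 22 + 21 + 20 + 19 + 18 + 17 + 16 + 15 + 14 + 13 + 12 + 11 + 10 + 9 + 8 + 7 + 6 + 5 + 4 + 3 + 2 + 1 + rsum(0)
= 72 + 71 + 70 + 69 + 68 + 67 + 66 + 65 + 64 + 63 + 62 + 61 + 60 + 59 + 58 + 57 + 56 + 55 + 54 + 53 + 52 + 51 + 50 + 49 + 48 + 47 + 46 + 45 + 44 + 43 + 42 + 41 + 40 + 39 + 38 + 37 + 36 + 35 + 34 + 33 + 32 + 31 + 30 + 29 + 28 + 27 + 26 + 25 + 24 + 23 + 22 + 21 + 20 + 19 + 18 + 17 + 16 + 15 + 14 + 13 + 12 + 11 + 10 + 9 + 8 + 7 + 6 + 5 + 4 + 3 + 2 + 1 + 0
= 2628

2628


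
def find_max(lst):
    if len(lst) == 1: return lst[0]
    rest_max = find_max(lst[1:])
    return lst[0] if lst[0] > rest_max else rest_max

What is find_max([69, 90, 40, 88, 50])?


find_max([69, 90, 40, 88, 50]): compare 69 with find_max([90, 40, 88, 50])
find_max([90, 40, 88, 50]): compare 90 with find_max([40, 88, 50])
find_max([40, 88, 50]): compare 40 with find_max([88, 50])
find_max([88, 50]): compare 88 with find_max([50])
find_max([50]) = 50  (base case)
Compare 88 with 50 -> 88
Compare 40 with 88 -> 88
Compare 90 with 88 -> 90
Compare 69 with 90 -> 90

90


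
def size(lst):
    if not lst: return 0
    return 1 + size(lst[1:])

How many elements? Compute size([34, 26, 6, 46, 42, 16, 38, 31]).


size([34, 26, 6, 46, 42, 16, 38, 31]) = 1 + size([26, 6, 46, 42, 16, 38, 31])
size([26, 6, 46, 42, 16, 38, 31]) = 1 + size([6, 46, 42, 16, 38, 31])
size([6, 46, 42, 16, 38, 31]) = 1 + size([46, 42, 16, 38, 31])
size([46, 42, 16, 38, 31]) = 1 + size([42, 16, 38, 31])
size([42, 16, 38, 31]) = 1 + size([16, 38, 31])
size([16, 38, 31]) = 1 + size([38, 31])
size([38, 31]) = 1 + size([31])
size([31]) = 1 + size([])
size([]) = 0  (base case)
Unwinding: 1 + 1 + 1 + 1 + 1 + 1 + 1 + 1 + 0 = 8

8


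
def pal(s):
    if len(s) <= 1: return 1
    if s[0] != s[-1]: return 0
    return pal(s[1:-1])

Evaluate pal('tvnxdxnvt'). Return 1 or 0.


pal('tvnxdxnvt'): s[0]='t' == s[-1]='t' -> check pal('vnxdxnv')
pal('vnxdxnv'): s[0]='v' == s[-1]='v' -> check pal('nxdxn')
pal('nxdxn'): s[0]='n' == s[-1]='n' -> check pal('xdx')
pal('xdx'): s[0]='x' == s[-1]='x' -> check pal('d')
pal('d'): len <= 1 -> return 1  (base case)
Result: 1 (palindrome)

1


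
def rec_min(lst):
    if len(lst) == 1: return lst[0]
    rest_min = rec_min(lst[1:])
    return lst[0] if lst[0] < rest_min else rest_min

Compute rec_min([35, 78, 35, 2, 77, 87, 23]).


rec_min([35, 78, 35, 2, 77, 87, 23]): compare 35 with rec_min([78, 35, 2, 77, 87, 23])
rec_min([78, 35, 2, 77, 87, 23]): compare 78 with rec_min([35, 2, 77, 87, 23])
rec_min([35, 2, 77, 87, 23]): compare 35 with rec_min([2, 77, 87, 23])
rec_min([2, 77, 87, 23]): compare 2 with rec_min([77, 87, 23])
rec_min([77, 87, 23]): compare 77 with rec_min([87, 23])
rec_min([87, 23]): compare 87 with rec_min([23])
rec_min([23]) = 23  (base case)
Compare 87 with 23 -> 23
Compare 77 with 23 -> 23
Compare 2 with 23 -> 2
Compare 35 with 2 -> 2
Compare 78 with 2 -> 2
Compare 35 with 2 -> 2

2


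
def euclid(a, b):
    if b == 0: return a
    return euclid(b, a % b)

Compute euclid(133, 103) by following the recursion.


euclid(133, 103) = euclid(103, 30)
euclid(103, 30) = euclid(30, 13)
euclid(30, 13) = euclid(13, 4)
euclid(13, 4) = euclid(4, 1)
euclid(4, 1) = euclid(1, 0)
euclid(1, 0) = 1  (base case)

1


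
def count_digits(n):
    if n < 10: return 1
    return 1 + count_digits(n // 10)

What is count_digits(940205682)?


count_digits(940205682) = 1 + count_digits(94020568)
count_digits(94020568) = 1 + count_digits(9402056)
count_digits(9402056) = 1 + count_digits(940205)
count_digits(940205) = 1 + count_digits(94020)
count_digits(94020) = 1 + count_digits(9402)
count_digits(9402) = 1 + count_digits(940)
count_digits(940) = 1 + count_digits(94)
count_digits(94) = 1 + count_digits(9)
count_digits(9) = 1  (base case: 9 < 10)
Unwinding: 1 + 1 + 1 + 1 + 1 + 1 + 1 + 1 + 1 = 9

9


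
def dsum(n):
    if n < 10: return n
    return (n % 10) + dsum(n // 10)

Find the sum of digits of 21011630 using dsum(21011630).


dsum(21011630) = 0 + dsum(2101163)
dsum(2101163) = 3 + dsum(210116)
dsum(210116) = 6 + dsum(21011)
dsum(21011) = 1 + dsum(2101)
dsum(2101) = 1 + dsum(210)
dsum(210) = 0 + dsum(21)
dsum(21) = 1 + dsum(2)
dsum(2) = 2  (base case)
Total: 0 + 3 + 6 + 1 + 1 + 0 + 1 + 2 = 14

14


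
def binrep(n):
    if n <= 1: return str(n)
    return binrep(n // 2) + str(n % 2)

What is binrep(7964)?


binrep(7964) = binrep(3982) + '0'
binrep(3982) = binrep(1991) + '0'
binrep(1991) = binrep(995) + '1'
binrep(995) = binrep(497) + '1'
binrep(497) = binrep(248) + '1'
binrep(248) = binrep(124) + '0'
binrep(124) = binrep(62) + '0'
binrep(62) = binrep(31) + '0'
binrep(31) = binrep(15) + '1'
binrep(15) = binrep(7) + '1'
binrep(7) = binrep(3) + '1'
binrep(3) = binrep(1) + '1'
binrep(1) = '1'  (base case)
Concatenating: '1' + '1' + '1' + '1' + '1' + '0' + '0' + '0' + '1' + '1' + '1' + '0' + '0' = '1111100011100'

1111100011100


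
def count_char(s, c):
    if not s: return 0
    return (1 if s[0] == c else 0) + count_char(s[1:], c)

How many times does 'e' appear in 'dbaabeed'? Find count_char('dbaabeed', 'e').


s[0]='d' != 'e' -> 0
s[0]='b' != 'e' -> 0
s[0]='a' != 'e' -> 0
s[0]='a' != 'e' -> 0
s[0]='b' != 'e' -> 0
s[0]='e' == 'e' -> 1
s[0]='e' == 'e' -> 1
s[0]='d' != 'e' -> 0
Sum: 0 + 0 + 0 + 0 + 0 + 1 + 1 + 0 = 2

2


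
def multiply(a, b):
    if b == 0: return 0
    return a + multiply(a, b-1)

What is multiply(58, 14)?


multiply(58, 14) = 58 + multiply(58, 13)
multiply(58, 13) = 58 + multiply(58, 12)
multiply(58, 12) = 58 + multiply(58, 11)
multiply(58, 11) = 58 + multiply(58, 10)
multiply(58, 10) = 58 + multiply(58, 9)
multiply(58, 9) = 58 + multiply(58, 8)
multiply(58, 8) = 58 + multiply(58, 7)
multiply(58, 7) = 58 + multiply(58, 6)
multiply(58, 6) = 58 + multiply(58, 5)
multiply(58, 5) = 58 + multiply(58, 4)
multiply(58, 4) = 58 + multiply(58, 3)
multiply(58, 3) = 58 + multiply(58, 2)
multiply(58, 2) = 58 + multiply(58, 1)
multiply(58, 1) = 58 + multiply(58, 0)
multiply(58, 0) = 0  (base case)
Total: 58 + 58 + 58 + 58 + 58 + 58 + 58 + 58 + 58 + 58 + 58 + 58 + 58 + 58 + 0 = 812

812


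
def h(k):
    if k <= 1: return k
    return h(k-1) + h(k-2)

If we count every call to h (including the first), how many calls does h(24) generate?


Let C(n) = total calls for h(n)
C(0) = 1, C(1) = 1
C(2) = 1 + C(1) + C(0) = 1 + 1 + 1 = 3
C(3) = 1 + C(2) + C(1) = 1 + 3 + 1 = 5
C(4) = 1 + C(3) + C(2) = 1 + 5 + 3 = 9
C(5) = 1 + C(4) + C(3) = 1 + 9 + 5 = 15
C(6) = 1 + C(5) + C(4) = 1 + 15 + 9 = 25
C(7) = 1 + C(6) + C(5) = 1 + 25 + 15 = 41
C(8) = 1 + C(7) + C(6) = 1 + 41 + 25 = 67
C(9) = 1 + C(8) + C(7) = 1 + 67 + 41 = 109
C(10) = 1 + C(9) + C(8) = 1 + 109 + 67 = 177
C(11) = 1 + C(10) + C(9) = 1 + 177 + 109 = 287
C(12) = 1 + C(11) + C(10) = 1 + 287 + 177 = 465
C(13) = 1 + C(12) + C(11) = 1 + 465 + 287 = 753
C(14) = 1 + C(13) + C(12) = 1 + 753 + 465 = 1219
C(15) = 1 + C(14) + C(13) = 1 + 1219 + 753 = 1973
C(16) = 1 + C(15) + C(14) = 1 + 1973 + 1219 = 3193
C(17) = 1 + C(16) + C(15) = 1 + 3193 + 1973 = 5167
C(18) = 1 + C(17) + C(16) = 1 + 5167 + 3193 = 8361
C(19) = 1 + C(18) + C(17) = 1 + 8361 + 5167 = 13529
C(20) = 1 + C(19) + C(18) = 1 + 13529 + 8361 = 21891
C(21) = 1 + C(20) + C(19) = 1 + 21891 + 13529 = 35421
C(22) = 1 + C(21) + C(20) = 1 + 35421 + 21891 = 57313
C(23) = 1 + C(22) + C(21) = 1 + 57313 + 35421 = 92735
C(24) = 1 + C(23) + C(22) = 1 + 92735 + 57313 = 150049

150049


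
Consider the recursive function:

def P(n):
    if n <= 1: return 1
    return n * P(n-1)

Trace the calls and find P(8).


P(8)
= 8 * P(7)
= 8 * 7 * P(6)
= 8 * 7 * 6 * P(5)
= 8 * 7 * 6 * 5 * P(4)
= 8 * 7 * 6 * 5 * 4 * P(3)
= 8 * 7 * 6 * 5 * 4 * 3 * P(2)
= 8 * 7 * 6 * 5 * 4 * 3 * 2 * P(1)
= 8 * 7 * 6 * 5 * 4 * 3 * 2 * 1
= 40320

40320


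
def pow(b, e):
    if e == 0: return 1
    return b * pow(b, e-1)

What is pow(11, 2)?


pow(11, 2)
= 11 * pow(11, 1)
= 11 * 11 * pow(11, 0)
= 11 * 11 * 1
= 121

121


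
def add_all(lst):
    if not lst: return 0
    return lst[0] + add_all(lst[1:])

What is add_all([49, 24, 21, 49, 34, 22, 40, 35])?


add_all([49, 24, 21, 49, 34, 22, 40, 35]) = 49 + add_all([24, 21, 49, 34, 22, 40, 35])
add_all([24, 21, 49, 34, 22, 40, 35]) = 24 + add_all([21, 49, 34, 22, 40, 35])
add_all([21, 49, 34, 22, 40, 35]) = 21 + add_all([49, 34, 22, 40, 35])
add_all([49, 34, 22, 40, 35]) = 49 + add_all([34, 22, 40, 35])
add_all([34, 22, 40, 35]) = 34 + add_all([22, 40, 35])
add_all([22, 40, 35]) = 22 + add_all([40, 35])
add_all([40, 35]) = 40 + add_all([35])
add_all([35]) = 35 + add_all([])
add_all([]) = 0  (base case)
Total: 49 + 24 + 21 + 49 + 34 + 22 + 40 + 35 + 0 = 274

274


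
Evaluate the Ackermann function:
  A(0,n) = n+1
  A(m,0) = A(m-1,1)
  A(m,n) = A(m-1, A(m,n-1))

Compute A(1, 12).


A(1, 12) = A(0, A(1, 11))
  A(1, 11) = A(0, A(1, 10))
    A(1, 10) = A(0, A(1, 9))
      A(1, 9) = A(0, A(1, 8))
        A(1, 8) = A(0, A(1, 7))
          A(1, 7) = A(0, A(1, 6))
          A(1, 6) = A(0, A(1, 5))
          A(1, 5) = A(0, A(1, 4))
          A(1, 4) = A(0, A(1, 3))
          A(1, 3) = A(0, A(1, 2))
          A(1, 2) = A(0, A(1, 1))
          A(1, 1) = A(0, A(1, 0))
          A(1, 0) = A(0, 1)
          A(0, 1) = 2
            = A(0, 2)
          A(0, 2) = 3
            = A(0, 3)
          A(0, 3) = 4
            = A(0, 4)
          A(0, 4) = 5
            = A(0, 5)
          A(0, 5) = 6
            = A(0, 6)
          A(0, 6) = 7
            = A(0, 7)
... (trace truncated)
Result: A(1, 12) = 14

14


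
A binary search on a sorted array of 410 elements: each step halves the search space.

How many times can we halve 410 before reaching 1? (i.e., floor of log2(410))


410 / 2 = 205
205 / 2 = 102
102 / 2 = 51
51 / 2 = 25
25 / 2 = 12
12 / 2 = 6
6 / 2 = 3
3 / 2 = 1
Reached 1 after 8 halvings

8


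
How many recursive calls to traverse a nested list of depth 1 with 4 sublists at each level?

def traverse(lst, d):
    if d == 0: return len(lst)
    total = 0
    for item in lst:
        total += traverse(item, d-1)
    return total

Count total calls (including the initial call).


At depth 0 (root): 1 call
At depth 1: each of 1 parents calls traverse on 4 children = 4 calls
Total: 1 + 4 = 5

5


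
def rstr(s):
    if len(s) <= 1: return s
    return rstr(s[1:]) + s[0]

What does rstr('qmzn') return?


rstr('qmzn') = rstr('mzn') + 'q'
rstr('mzn') = rstr('zn') + 'm'
rstr('zn') = rstr('n') + 'z'
rstr('n') = 'n'  (base case)
Concatenating: 'n' + 'z' + 'm' + 'q' = 'nzmq'

nzmq


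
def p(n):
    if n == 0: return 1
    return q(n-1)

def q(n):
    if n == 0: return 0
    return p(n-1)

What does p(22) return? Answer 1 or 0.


p(22) = q(21)
q(21) = p(20)
p(20) = q(19)
q(19) = p(18)
p(18) = q(17)
q(17) = p(16)
p(16) = q(15)
q(15) = p(14)
p(14) = q(13)
q(13) = p(12)
p(12) = q(11)
q(11) = p(10)
p(10) = q(9)
q(9) = p(8)
p(8) = q(7)
q(7) = p(6)
p(6) = q(5)
q(5) = p(4)
p(4) = q(3)
q(3) = p(2)
p(2) = q(1)
q(1) = p(0)
p(0) = 1  (base case)
Result: 1

1


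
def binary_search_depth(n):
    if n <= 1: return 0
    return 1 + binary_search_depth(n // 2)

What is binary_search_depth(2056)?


2056 / 2 = 1028
1028 / 2 = 514
514 / 2 = 257
257 / 2 = 128
128 / 2 = 64
64 / 2 = 32
32 / 2 = 16
16 / 2 = 8
8 / 2 = 4
4 / 2 = 2
2 / 2 = 1
Reached 1 after 11 halvings

11


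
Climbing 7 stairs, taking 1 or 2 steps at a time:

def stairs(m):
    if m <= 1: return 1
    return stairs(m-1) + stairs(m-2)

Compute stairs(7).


Building up from base cases:
stairs(0) = 1
stairs(1) = 1
stairs(2) = stairs(1) + stairs(0) = 1 + 1 = 2
stairs(3) = stairs(2) + stairs(1) = 2 + 1 = 3
stairs(4) = stairs(3) + stairs(2) = 3 + 2 = 5
stairs(5) = stairs(4) + stairs(3) = 5 + 3 = 8
stairs(6) = stairs(5) + stairs(4) = 8 + 5 = 13
stairs(7) = stairs(6) + stairs(5) = 13 + 8 = 21

21


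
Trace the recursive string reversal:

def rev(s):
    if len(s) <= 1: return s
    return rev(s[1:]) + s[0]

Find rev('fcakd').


rev('fcakd') = rev('cakd') + 'f'
rev('cakd') = rev('akd') + 'c'
rev('akd') = rev('kd') + 'a'
rev('kd') = rev('d') + 'k'
rev('d') = 'd'  (base case)
Concatenating: 'd' + 'k' + 'a' + 'c' + 'f' = 'dkacf'

dkacf


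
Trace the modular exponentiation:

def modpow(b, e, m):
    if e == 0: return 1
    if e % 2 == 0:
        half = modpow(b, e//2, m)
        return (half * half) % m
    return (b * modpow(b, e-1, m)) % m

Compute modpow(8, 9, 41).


modpow(8, 9, 41): e is odd, compute modpow(8, 8, 41)
  modpow(8, 8, 41): e is even, compute modpow(8, 4, 41)
    modpow(8, 4, 41): e is even, compute modpow(8, 2, 41)
      modpow(8, 2, 41): e is even, compute modpow(8, 1, 41)
        modpow(8, 1, 41): e is odd, compute modpow(8, 0, 41)
          modpow(8, 0, 41) = 1
        (8 * 1) % 41 = 8
      half=8, (8*8) % 41 = 23
    half=23, (23*23) % 41 = 37
  half=37, (37*37) % 41 = 16
(8 * 16) % 41 = 5

5


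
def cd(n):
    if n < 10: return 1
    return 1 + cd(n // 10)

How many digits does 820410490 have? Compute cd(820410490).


cd(820410490) = 1 + cd(82041049)
cd(82041049) = 1 + cd(8204104)
cd(8204104) = 1 + cd(820410)
cd(820410) = 1 + cd(82041)
cd(82041) = 1 + cd(8204)
cd(8204) = 1 + cd(820)
cd(820) = 1 + cd(82)
cd(82) = 1 + cd(8)
cd(8) = 1  (base case: 8 < 10)
Unwinding: 1 + 1 + 1 + 1 + 1 + 1 + 1 + 1 + 1 = 9

9


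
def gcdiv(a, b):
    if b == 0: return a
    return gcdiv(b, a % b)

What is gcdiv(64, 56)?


gcdiv(64, 56) = gcdiv(56, 8)
gcdiv(56, 8) = gcdiv(8, 0)
gcdiv(8, 0) = 8  (base case)

8


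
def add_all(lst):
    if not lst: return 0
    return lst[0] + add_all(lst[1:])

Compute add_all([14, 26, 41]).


add_all([14, 26, 41]) = 14 + add_all([26, 41])
add_all([26, 41]) = 26 + add_all([41])
add_all([41]) = 41 + add_all([])
add_all([]) = 0  (base case)
Total: 14 + 26 + 41 + 0 = 81

81


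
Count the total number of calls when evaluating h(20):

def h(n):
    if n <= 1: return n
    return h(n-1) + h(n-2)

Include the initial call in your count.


Let C(n) = total calls for h(n)
C(0) = 1, C(1) = 1
C(2) = 1 + C(1) + C(0) = 1 + 1 + 1 = 3
C(3) = 1 + C(2) + C(1) = 1 + 3 + 1 = 5
C(4) = 1 + C(3) + C(2) = 1 + 5 + 3 = 9
C(5) = 1 + C(4) + C(3) = 1 + 9 + 5 = 15
C(6) = 1 + C(5) + C(4) = 1 + 15 + 9 = 25
C(7) = 1 + C(6) + C(5) = 1 + 25 + 15 = 41
C(8) = 1 + C(7) + C(6) = 1 + 41 + 25 = 67
C(9) = 1 + C(8) + C(7) = 1 + 67 + 41 = 109
C(10) = 1 + C(9) + C(8) = 1 + 109 + 67 = 177
C(11) = 1 + C(10) + C(9) = 1 + 177 + 109 = 287
C(12) = 1 + C(11) + C(10) = 1 + 287 + 177 = 465
C(13) = 1 + C(12) + C(11) = 1 + 465 + 287 = 753
C(14) = 1 + C(13) + C(12) = 1 + 753 + 465 = 1219
C(15) = 1 + C(14) + C(13) = 1 + 1219 + 753 = 1973
C(16) = 1 + C(15) + C(14) = 1 + 1973 + 1219 = 3193
C(17) = 1 + C(16) + C(15) = 1 + 3193 + 1973 = 5167
C(18) = 1 + C(17) + C(16) = 1 + 5167 + 3193 = 8361
C(19) = 1 + C(18) + C(17) = 1 + 8361 + 5167 = 13529
C(20) = 1 + C(19) + C(18) = 1 + 13529 + 8361 = 21891

21891


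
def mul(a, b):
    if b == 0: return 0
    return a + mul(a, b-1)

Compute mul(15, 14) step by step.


mul(15, 14) = 15 + mul(15, 13)
mul(15, 13) = 15 + mul(15, 12)
mul(15, 12) = 15 + mul(15, 11)
mul(15, 11) = 15 + mul(15, 10)
mul(15, 10) = 15 + mul(15, 9)
mul(15, 9) = 15 + mul(15, 8)
mul(15, 8) = 15 + mul(15, 7)
mul(15, 7) = 15 + mul(15, 6)
mul(15, 6) = 15 + mul(15, 5)
mul(15, 5) = 15 + mul(15, 4)
mul(15, 4) = 15 + mul(15, 3)
mul(15, 3) = 15 + mul(15, 2)
mul(15, 2) = 15 + mul(15, 1)
mul(15, 1) = 15 + mul(15, 0)
mul(15, 0) = 0  (base case)
Total: 15 + 15 + 15 + 15 + 15 + 15 + 15 + 15 + 15 + 15 + 15 + 15 + 15 + 15 + 0 = 210

210


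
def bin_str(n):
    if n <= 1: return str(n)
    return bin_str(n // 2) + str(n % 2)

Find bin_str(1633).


bin_str(1633) = bin_str(816) + '1'
bin_str(816) = bin_str(408) + '0'
bin_str(408) = bin_str(204) + '0'
bin_str(204) = bin_str(102) + '0'
bin_str(102) = bin_str(51) + '0'
bin_str(51) = bin_str(25) + '1'
bin_str(25) = bin_str(12) + '1'
bin_str(12) = bin_str(6) + '0'
bin_str(6) = bin_str(3) + '0'
bin_str(3) = bin_str(1) + '1'
bin_str(1) = '1'  (base case)
Concatenating: '1' + '1' + '0' + '0' + '1' + '1' + '0' + '0' + '0' + '0' + '1' = '11001100001'

11001100001


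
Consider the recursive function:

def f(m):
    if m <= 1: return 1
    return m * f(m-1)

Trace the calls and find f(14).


f(14)
= 14 * f(13)
= 14 * 13 * f(12)
= 14 * 13 * 12 * f(11)
= 14 * 13 * 12 * 11 * f(10)
= 14 * 13 * 12 * 11 * 10 * f(9)
= 14 * 13 * 12 * 11 * 10 * 9 * f(8)
= 14 * 13 * 12 * 11 * 10 * 9 * 8 * f(7)
= 14 * 13 * 12 * 11 * 10 * 9 * 8 * 7 * f(6)
= 14 * 13 * 12 * 11 * 10 * 9 * 8 * 7 * 6 * f(5)
= 14 * 13 * 12 * 11 * 10 * 9 * 8 * 7 * 6 * 5 * f(4)
= 14 * 13 * 12 * 11 * 10 * 9 * 8 * 7 * 6 * 5 * 4 * f(3)
= 14 * 13 * 12 * 11 * 10 * 9 * 8 * 7 * 6 * 5 * 4 * 3 * f(2)
= 14 * 13 * 12 * 11 * 10 * 9 * 8 * 7 * 6 * 5 * 4 * 3 * 2 * f(1)
= 14 * 13 * 12 * 11 * 10 * 9 * 8 * 7 * 6 * 5 * 4 * 3 * 2 * 1
= 87178291200

87178291200


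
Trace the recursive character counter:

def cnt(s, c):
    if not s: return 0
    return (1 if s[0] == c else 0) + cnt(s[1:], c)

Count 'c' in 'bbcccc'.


s[0]='b' != 'c' -> 0
s[0]='b' != 'c' -> 0
s[0]='c' == 'c' -> 1
s[0]='c' == 'c' -> 1
s[0]='c' == 'c' -> 1
s[0]='c' == 'c' -> 1
Sum: 0 + 0 + 1 + 1 + 1 + 1 = 4

4


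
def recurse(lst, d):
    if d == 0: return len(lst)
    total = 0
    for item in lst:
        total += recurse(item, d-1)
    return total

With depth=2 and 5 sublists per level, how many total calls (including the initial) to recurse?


At depth 0 (root): 1 call
At depth 1: each of 1 parents calls recurse on 5 children = 5 calls
At depth 2: each of 5 parents calls recurse on 5 children = 25 calls
Total: 1 + 5 + 25 = 31

31


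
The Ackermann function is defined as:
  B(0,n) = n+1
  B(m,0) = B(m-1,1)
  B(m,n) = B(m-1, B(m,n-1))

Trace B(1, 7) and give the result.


B(1, 7) = B(0, B(1, 6))
  B(1, 6) = B(0, B(1, 5))
    B(1, 5) = B(0, B(1, 4))
      B(1, 4) = B(0, B(1, 3))
        B(1, 3) = B(0, B(1, 2))
          B(1, 2) = B(0, B(1, 1))
          B(1, 1) = B(0, B(1, 0))
          B(1, 0) = B(0, 1)
          B(0, 1) = 2
            = B(0, 2)
          B(0, 2) = 3
            = B(0, 3)
          B(0, 3) = 4
          = B(0, 4)
          B(0, 4) = 5
        = B(0, 5)
        B(0, 5) = 6
      = B(0, 6)
      B(0, 6) = 7
    = B(0, 7)
    B(0, 7) = 8
  = B(0, 8)
  B(0, 8) = 9
Result: B(1, 7) = 9

9


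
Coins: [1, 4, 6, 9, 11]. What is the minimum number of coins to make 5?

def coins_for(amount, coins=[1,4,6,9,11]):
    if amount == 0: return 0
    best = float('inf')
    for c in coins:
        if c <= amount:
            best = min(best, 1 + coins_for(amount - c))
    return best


Building up with DP:
coins_for(0) = 0
coins_for(1) = min(1+coins_for(0)=1+0=1) = 1
coins_for(2) = min(1+coins_for(1)=1+1=2) = 2
coins_for(3) = min(1+coins_for(2)=1+2=3) = 3
coins_for(4) = min(1+coins_for(3)=1+3=4, 1+coins_for(0)=1+0=1) = 1
coins_for(5) = min(1+coins_for(4)=1+1=2, 1+coins_for(1)=1+1=2) = 2

2
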